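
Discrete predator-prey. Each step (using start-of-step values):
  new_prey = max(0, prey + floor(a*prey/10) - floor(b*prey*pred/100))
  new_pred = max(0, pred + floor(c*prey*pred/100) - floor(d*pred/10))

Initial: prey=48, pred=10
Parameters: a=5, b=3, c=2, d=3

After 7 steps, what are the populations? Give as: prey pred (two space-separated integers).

Step 1: prey: 48+24-14=58; pred: 10+9-3=16
Step 2: prey: 58+29-27=60; pred: 16+18-4=30
Step 3: prey: 60+30-54=36; pred: 30+36-9=57
Step 4: prey: 36+18-61=0; pred: 57+41-17=81
Step 5: prey: 0+0-0=0; pred: 81+0-24=57
Step 6: prey: 0+0-0=0; pred: 57+0-17=40
Step 7: prey: 0+0-0=0; pred: 40+0-12=28

Answer: 0 28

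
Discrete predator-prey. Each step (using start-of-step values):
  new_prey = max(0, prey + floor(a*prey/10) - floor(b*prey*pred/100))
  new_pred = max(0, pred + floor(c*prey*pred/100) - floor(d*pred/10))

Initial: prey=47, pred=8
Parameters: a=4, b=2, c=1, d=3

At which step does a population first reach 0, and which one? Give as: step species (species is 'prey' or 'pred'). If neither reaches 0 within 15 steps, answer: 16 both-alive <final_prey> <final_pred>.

Step 1: prey: 47+18-7=58; pred: 8+3-2=9
Step 2: prey: 58+23-10=71; pred: 9+5-2=12
Step 3: prey: 71+28-17=82; pred: 12+8-3=17
Step 4: prey: 82+32-27=87; pred: 17+13-5=25
Step 5: prey: 87+34-43=78; pred: 25+21-7=39
Step 6: prey: 78+31-60=49; pred: 39+30-11=58
Step 7: prey: 49+19-56=12; pred: 58+28-17=69
Step 8: prey: 12+4-16=0; pred: 69+8-20=57
First extinction: prey at step 8

Answer: 8 prey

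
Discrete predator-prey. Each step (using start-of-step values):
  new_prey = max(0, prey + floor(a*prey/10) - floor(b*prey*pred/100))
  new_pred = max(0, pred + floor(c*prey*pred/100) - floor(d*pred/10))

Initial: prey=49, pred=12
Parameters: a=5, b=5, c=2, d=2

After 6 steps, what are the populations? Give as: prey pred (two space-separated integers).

Answer: 0 23

Derivation:
Step 1: prey: 49+24-29=44; pred: 12+11-2=21
Step 2: prey: 44+22-46=20; pred: 21+18-4=35
Step 3: prey: 20+10-35=0; pred: 35+14-7=42
Step 4: prey: 0+0-0=0; pred: 42+0-8=34
Step 5: prey: 0+0-0=0; pred: 34+0-6=28
Step 6: prey: 0+0-0=0; pred: 28+0-5=23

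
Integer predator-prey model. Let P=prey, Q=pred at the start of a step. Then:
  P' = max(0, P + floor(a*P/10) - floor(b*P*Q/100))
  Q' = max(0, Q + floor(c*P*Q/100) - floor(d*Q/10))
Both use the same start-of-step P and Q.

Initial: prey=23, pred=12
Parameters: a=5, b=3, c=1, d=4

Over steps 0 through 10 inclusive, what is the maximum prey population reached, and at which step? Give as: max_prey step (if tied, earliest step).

Step 1: prey: 23+11-8=26; pred: 12+2-4=10
Step 2: prey: 26+13-7=32; pred: 10+2-4=8
Step 3: prey: 32+16-7=41; pred: 8+2-3=7
Step 4: prey: 41+20-8=53; pred: 7+2-2=7
Step 5: prey: 53+26-11=68; pred: 7+3-2=8
Step 6: prey: 68+34-16=86; pred: 8+5-3=10
Step 7: prey: 86+43-25=104; pred: 10+8-4=14
Step 8: prey: 104+52-43=113; pred: 14+14-5=23
Step 9: prey: 113+56-77=92; pred: 23+25-9=39
Step 10: prey: 92+46-107=31; pred: 39+35-15=59
Max prey = 113 at step 8

Answer: 113 8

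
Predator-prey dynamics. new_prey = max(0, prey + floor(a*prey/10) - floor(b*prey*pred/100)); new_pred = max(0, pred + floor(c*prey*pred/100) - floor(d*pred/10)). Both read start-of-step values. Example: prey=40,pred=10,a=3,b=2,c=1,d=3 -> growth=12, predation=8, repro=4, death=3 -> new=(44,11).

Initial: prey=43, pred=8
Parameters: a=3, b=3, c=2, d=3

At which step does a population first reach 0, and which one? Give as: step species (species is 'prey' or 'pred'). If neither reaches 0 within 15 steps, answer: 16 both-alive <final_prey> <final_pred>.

Step 1: prey: 43+12-10=45; pred: 8+6-2=12
Step 2: prey: 45+13-16=42; pred: 12+10-3=19
Step 3: prey: 42+12-23=31; pred: 19+15-5=29
Step 4: prey: 31+9-26=14; pred: 29+17-8=38
Step 5: prey: 14+4-15=3; pred: 38+10-11=37
Step 6: prey: 3+0-3=0; pred: 37+2-11=28
First extinction: prey at step 6

Answer: 6 prey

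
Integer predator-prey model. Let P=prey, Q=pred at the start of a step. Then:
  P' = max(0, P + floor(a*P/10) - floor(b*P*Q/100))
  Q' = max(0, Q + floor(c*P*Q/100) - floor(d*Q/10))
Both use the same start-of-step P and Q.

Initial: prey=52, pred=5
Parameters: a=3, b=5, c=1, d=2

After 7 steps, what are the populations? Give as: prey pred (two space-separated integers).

Step 1: prey: 52+15-13=54; pred: 5+2-1=6
Step 2: prey: 54+16-16=54; pred: 6+3-1=8
Step 3: prey: 54+16-21=49; pred: 8+4-1=11
Step 4: prey: 49+14-26=37; pred: 11+5-2=14
Step 5: prey: 37+11-25=23; pred: 14+5-2=17
Step 6: prey: 23+6-19=10; pred: 17+3-3=17
Step 7: prey: 10+3-8=5; pred: 17+1-3=15

Answer: 5 15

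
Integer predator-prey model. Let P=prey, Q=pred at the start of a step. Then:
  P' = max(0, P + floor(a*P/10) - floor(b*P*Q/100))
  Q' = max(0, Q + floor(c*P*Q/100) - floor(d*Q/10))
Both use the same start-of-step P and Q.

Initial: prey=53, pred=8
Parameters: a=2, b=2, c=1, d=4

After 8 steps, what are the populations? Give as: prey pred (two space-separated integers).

Answer: 36 18

Derivation:
Step 1: prey: 53+10-8=55; pred: 8+4-3=9
Step 2: prey: 55+11-9=57; pred: 9+4-3=10
Step 3: prey: 57+11-11=57; pred: 10+5-4=11
Step 4: prey: 57+11-12=56; pred: 11+6-4=13
Step 5: prey: 56+11-14=53; pred: 13+7-5=15
Step 6: prey: 53+10-15=48; pred: 15+7-6=16
Step 7: prey: 48+9-15=42; pred: 16+7-6=17
Step 8: prey: 42+8-14=36; pred: 17+7-6=18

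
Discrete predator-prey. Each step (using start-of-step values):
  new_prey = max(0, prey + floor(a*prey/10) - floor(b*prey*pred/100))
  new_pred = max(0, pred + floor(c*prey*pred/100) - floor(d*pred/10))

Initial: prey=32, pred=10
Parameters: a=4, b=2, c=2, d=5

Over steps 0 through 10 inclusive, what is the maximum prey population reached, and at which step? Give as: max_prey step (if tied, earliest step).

Answer: 52 4

Derivation:
Step 1: prey: 32+12-6=38; pred: 10+6-5=11
Step 2: prey: 38+15-8=45; pred: 11+8-5=14
Step 3: prey: 45+18-12=51; pred: 14+12-7=19
Step 4: prey: 51+20-19=52; pred: 19+19-9=29
Step 5: prey: 52+20-30=42; pred: 29+30-14=45
Step 6: prey: 42+16-37=21; pred: 45+37-22=60
Step 7: prey: 21+8-25=4; pred: 60+25-30=55
Step 8: prey: 4+1-4=1; pred: 55+4-27=32
Step 9: prey: 1+0-0=1; pred: 32+0-16=16
Step 10: prey: 1+0-0=1; pred: 16+0-8=8
Max prey = 52 at step 4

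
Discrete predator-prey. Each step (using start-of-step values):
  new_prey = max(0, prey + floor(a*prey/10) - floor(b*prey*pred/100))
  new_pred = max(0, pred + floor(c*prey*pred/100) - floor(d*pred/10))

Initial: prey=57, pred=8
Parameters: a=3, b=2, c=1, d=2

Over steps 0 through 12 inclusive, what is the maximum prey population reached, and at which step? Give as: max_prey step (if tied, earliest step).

Answer: 70 2

Derivation:
Step 1: prey: 57+17-9=65; pred: 8+4-1=11
Step 2: prey: 65+19-14=70; pred: 11+7-2=16
Step 3: prey: 70+21-22=69; pred: 16+11-3=24
Step 4: prey: 69+20-33=56; pred: 24+16-4=36
Step 5: prey: 56+16-40=32; pred: 36+20-7=49
Step 6: prey: 32+9-31=10; pred: 49+15-9=55
Step 7: prey: 10+3-11=2; pred: 55+5-11=49
Step 8: prey: 2+0-1=1; pred: 49+0-9=40
Step 9: prey: 1+0-0=1; pred: 40+0-8=32
Step 10: prey: 1+0-0=1; pred: 32+0-6=26
Step 11: prey: 1+0-0=1; pred: 26+0-5=21
Step 12: prey: 1+0-0=1; pred: 21+0-4=17
Max prey = 70 at step 2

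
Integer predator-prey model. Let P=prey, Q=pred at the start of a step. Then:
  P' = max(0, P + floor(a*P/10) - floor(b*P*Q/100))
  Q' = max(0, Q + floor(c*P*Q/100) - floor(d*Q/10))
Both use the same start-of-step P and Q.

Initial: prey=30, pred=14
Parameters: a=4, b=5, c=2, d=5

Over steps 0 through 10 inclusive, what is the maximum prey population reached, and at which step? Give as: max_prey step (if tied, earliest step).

Step 1: prey: 30+12-21=21; pred: 14+8-7=15
Step 2: prey: 21+8-15=14; pred: 15+6-7=14
Step 3: prey: 14+5-9=10; pred: 14+3-7=10
Step 4: prey: 10+4-5=9; pred: 10+2-5=7
Step 5: prey: 9+3-3=9; pred: 7+1-3=5
Step 6: prey: 9+3-2=10; pred: 5+0-2=3
Step 7: prey: 10+4-1=13; pred: 3+0-1=2
Step 8: prey: 13+5-1=17; pred: 2+0-1=1
Step 9: prey: 17+6-0=23; pred: 1+0-0=1
Step 10: prey: 23+9-1=31; pred: 1+0-0=1
Max prey = 31 at step 10

Answer: 31 10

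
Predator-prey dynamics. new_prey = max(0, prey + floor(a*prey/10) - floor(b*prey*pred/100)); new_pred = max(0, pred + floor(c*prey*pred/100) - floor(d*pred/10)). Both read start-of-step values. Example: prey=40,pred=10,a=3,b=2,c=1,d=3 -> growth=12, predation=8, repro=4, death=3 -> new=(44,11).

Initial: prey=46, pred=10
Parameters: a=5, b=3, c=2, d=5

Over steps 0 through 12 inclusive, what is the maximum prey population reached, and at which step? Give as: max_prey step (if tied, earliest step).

Answer: 61 2

Derivation:
Step 1: prey: 46+23-13=56; pred: 10+9-5=14
Step 2: prey: 56+28-23=61; pred: 14+15-7=22
Step 3: prey: 61+30-40=51; pred: 22+26-11=37
Step 4: prey: 51+25-56=20; pred: 37+37-18=56
Step 5: prey: 20+10-33=0; pred: 56+22-28=50
Step 6: prey: 0+0-0=0; pred: 50+0-25=25
Step 7: prey: 0+0-0=0; pred: 25+0-12=13
Step 8: prey: 0+0-0=0; pred: 13+0-6=7
Step 9: prey: 0+0-0=0; pred: 7+0-3=4
Step 10: prey: 0+0-0=0; pred: 4+0-2=2
Step 11: prey: 0+0-0=0; pred: 2+0-1=1
Step 12: prey: 0+0-0=0; pred: 1+0-0=1
Max prey = 61 at step 2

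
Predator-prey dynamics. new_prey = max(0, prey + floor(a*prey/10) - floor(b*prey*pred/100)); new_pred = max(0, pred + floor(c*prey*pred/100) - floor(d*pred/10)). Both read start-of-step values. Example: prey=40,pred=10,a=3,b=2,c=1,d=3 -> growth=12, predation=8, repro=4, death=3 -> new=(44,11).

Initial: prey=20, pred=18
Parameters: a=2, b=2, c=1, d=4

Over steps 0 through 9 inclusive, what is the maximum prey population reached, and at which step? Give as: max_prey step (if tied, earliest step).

Answer: 31 9

Derivation:
Step 1: prey: 20+4-7=17; pred: 18+3-7=14
Step 2: prey: 17+3-4=16; pred: 14+2-5=11
Step 3: prey: 16+3-3=16; pred: 11+1-4=8
Step 4: prey: 16+3-2=17; pred: 8+1-3=6
Step 5: prey: 17+3-2=18; pred: 6+1-2=5
Step 6: prey: 18+3-1=20; pred: 5+0-2=3
Step 7: prey: 20+4-1=23; pred: 3+0-1=2
Step 8: prey: 23+4-0=27; pred: 2+0-0=2
Step 9: prey: 27+5-1=31; pred: 2+0-0=2
Max prey = 31 at step 9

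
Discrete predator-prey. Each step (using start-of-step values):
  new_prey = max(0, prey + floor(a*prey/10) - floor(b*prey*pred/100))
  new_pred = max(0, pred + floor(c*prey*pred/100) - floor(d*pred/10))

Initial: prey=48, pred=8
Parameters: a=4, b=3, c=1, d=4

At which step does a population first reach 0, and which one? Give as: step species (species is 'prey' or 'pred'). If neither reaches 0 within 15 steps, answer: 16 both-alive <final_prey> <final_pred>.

Step 1: prey: 48+19-11=56; pred: 8+3-3=8
Step 2: prey: 56+22-13=65; pred: 8+4-3=9
Step 3: prey: 65+26-17=74; pred: 9+5-3=11
Step 4: prey: 74+29-24=79; pred: 11+8-4=15
Step 5: prey: 79+31-35=75; pred: 15+11-6=20
Step 6: prey: 75+30-45=60; pred: 20+15-8=27
Step 7: prey: 60+24-48=36; pred: 27+16-10=33
Step 8: prey: 36+14-35=15; pred: 33+11-13=31
Step 9: prey: 15+6-13=8; pred: 31+4-12=23
Step 10: prey: 8+3-5=6; pred: 23+1-9=15
Step 11: prey: 6+2-2=6; pred: 15+0-6=9
Step 12: prey: 6+2-1=7; pred: 9+0-3=6
Step 13: prey: 7+2-1=8; pred: 6+0-2=4
Step 14: prey: 8+3-0=11; pred: 4+0-1=3
Step 15: prey: 11+4-0=15; pred: 3+0-1=2
No extinction within 15 steps

Answer: 16 both-alive 15 2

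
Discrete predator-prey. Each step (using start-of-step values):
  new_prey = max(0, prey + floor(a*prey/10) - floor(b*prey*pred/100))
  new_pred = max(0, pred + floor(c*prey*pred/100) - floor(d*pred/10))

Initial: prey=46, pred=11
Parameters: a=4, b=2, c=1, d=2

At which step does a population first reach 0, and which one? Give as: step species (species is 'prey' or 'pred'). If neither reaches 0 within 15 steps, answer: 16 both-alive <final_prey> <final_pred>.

Step 1: prey: 46+18-10=54; pred: 11+5-2=14
Step 2: prey: 54+21-15=60; pred: 14+7-2=19
Step 3: prey: 60+24-22=62; pred: 19+11-3=27
Step 4: prey: 62+24-33=53; pred: 27+16-5=38
Step 5: prey: 53+21-40=34; pred: 38+20-7=51
Step 6: prey: 34+13-34=13; pred: 51+17-10=58
Step 7: prey: 13+5-15=3; pred: 58+7-11=54
Step 8: prey: 3+1-3=1; pred: 54+1-10=45
Step 9: prey: 1+0-0=1; pred: 45+0-9=36
Step 10: prey: 1+0-0=1; pred: 36+0-7=29
Step 11: prey: 1+0-0=1; pred: 29+0-5=24
Step 12: prey: 1+0-0=1; pred: 24+0-4=20
Step 13: prey: 1+0-0=1; pred: 20+0-4=16
Step 14: prey: 1+0-0=1; pred: 16+0-3=13
Step 15: prey: 1+0-0=1; pred: 13+0-2=11
No extinction within 15 steps

Answer: 16 both-alive 1 11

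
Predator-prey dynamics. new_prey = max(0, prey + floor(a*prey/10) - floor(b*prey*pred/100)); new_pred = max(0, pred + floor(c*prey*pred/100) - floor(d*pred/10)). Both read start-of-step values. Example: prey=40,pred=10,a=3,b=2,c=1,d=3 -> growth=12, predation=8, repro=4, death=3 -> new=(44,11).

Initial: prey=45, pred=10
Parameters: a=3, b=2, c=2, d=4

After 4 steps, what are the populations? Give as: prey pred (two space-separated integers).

Step 1: prey: 45+13-9=49; pred: 10+9-4=15
Step 2: prey: 49+14-14=49; pred: 15+14-6=23
Step 3: prey: 49+14-22=41; pred: 23+22-9=36
Step 4: prey: 41+12-29=24; pred: 36+29-14=51

Answer: 24 51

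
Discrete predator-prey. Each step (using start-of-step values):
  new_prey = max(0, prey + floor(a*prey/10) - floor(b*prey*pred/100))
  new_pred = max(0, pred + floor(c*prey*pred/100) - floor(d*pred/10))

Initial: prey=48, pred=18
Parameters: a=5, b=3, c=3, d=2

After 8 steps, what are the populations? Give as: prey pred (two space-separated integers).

Answer: 0 36

Derivation:
Step 1: prey: 48+24-25=47; pred: 18+25-3=40
Step 2: prey: 47+23-56=14; pred: 40+56-8=88
Step 3: prey: 14+7-36=0; pred: 88+36-17=107
Step 4: prey: 0+0-0=0; pred: 107+0-21=86
Step 5: prey: 0+0-0=0; pred: 86+0-17=69
Step 6: prey: 0+0-0=0; pred: 69+0-13=56
Step 7: prey: 0+0-0=0; pred: 56+0-11=45
Step 8: prey: 0+0-0=0; pred: 45+0-9=36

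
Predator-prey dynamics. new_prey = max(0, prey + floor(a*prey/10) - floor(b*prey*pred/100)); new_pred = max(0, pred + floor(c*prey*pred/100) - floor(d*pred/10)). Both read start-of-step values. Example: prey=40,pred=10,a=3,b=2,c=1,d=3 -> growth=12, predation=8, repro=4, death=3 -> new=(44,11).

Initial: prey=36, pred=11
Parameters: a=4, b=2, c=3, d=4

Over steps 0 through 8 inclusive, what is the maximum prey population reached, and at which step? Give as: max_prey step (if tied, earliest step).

Answer: 45 2

Derivation:
Step 1: prey: 36+14-7=43; pred: 11+11-4=18
Step 2: prey: 43+17-15=45; pred: 18+23-7=34
Step 3: prey: 45+18-30=33; pred: 34+45-13=66
Step 4: prey: 33+13-43=3; pred: 66+65-26=105
Step 5: prey: 3+1-6=0; pred: 105+9-42=72
Step 6: prey: 0+0-0=0; pred: 72+0-28=44
Step 7: prey: 0+0-0=0; pred: 44+0-17=27
Step 8: prey: 0+0-0=0; pred: 27+0-10=17
Max prey = 45 at step 2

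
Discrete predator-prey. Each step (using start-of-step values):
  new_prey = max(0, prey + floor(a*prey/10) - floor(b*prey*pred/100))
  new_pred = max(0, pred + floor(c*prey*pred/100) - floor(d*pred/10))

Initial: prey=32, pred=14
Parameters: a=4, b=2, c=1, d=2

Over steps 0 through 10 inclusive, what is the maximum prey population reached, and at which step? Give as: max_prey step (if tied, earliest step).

Step 1: prey: 32+12-8=36; pred: 14+4-2=16
Step 2: prey: 36+14-11=39; pred: 16+5-3=18
Step 3: prey: 39+15-14=40; pred: 18+7-3=22
Step 4: prey: 40+16-17=39; pred: 22+8-4=26
Step 5: prey: 39+15-20=34; pred: 26+10-5=31
Step 6: prey: 34+13-21=26; pred: 31+10-6=35
Step 7: prey: 26+10-18=18; pred: 35+9-7=37
Step 8: prey: 18+7-13=12; pred: 37+6-7=36
Step 9: prey: 12+4-8=8; pred: 36+4-7=33
Step 10: prey: 8+3-5=6; pred: 33+2-6=29
Max prey = 40 at step 3

Answer: 40 3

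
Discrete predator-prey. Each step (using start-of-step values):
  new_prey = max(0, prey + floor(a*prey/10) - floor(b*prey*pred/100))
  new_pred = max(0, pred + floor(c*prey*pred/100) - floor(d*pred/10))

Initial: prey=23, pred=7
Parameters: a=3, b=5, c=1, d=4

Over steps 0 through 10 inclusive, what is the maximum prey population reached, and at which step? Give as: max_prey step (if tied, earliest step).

Step 1: prey: 23+6-8=21; pred: 7+1-2=6
Step 2: prey: 21+6-6=21; pred: 6+1-2=5
Step 3: prey: 21+6-5=22; pred: 5+1-2=4
Step 4: prey: 22+6-4=24; pred: 4+0-1=3
Step 5: prey: 24+7-3=28; pred: 3+0-1=2
Step 6: prey: 28+8-2=34; pred: 2+0-0=2
Step 7: prey: 34+10-3=41; pred: 2+0-0=2
Step 8: prey: 41+12-4=49; pred: 2+0-0=2
Step 9: prey: 49+14-4=59; pred: 2+0-0=2
Step 10: prey: 59+17-5=71; pred: 2+1-0=3
Max prey = 71 at step 10

Answer: 71 10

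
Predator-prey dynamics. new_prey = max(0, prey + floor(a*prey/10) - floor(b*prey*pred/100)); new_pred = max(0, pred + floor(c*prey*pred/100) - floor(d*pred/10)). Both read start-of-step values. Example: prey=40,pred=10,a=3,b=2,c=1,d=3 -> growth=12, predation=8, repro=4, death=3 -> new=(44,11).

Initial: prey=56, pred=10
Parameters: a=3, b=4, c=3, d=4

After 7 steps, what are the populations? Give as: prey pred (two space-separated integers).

Step 1: prey: 56+16-22=50; pred: 10+16-4=22
Step 2: prey: 50+15-44=21; pred: 22+33-8=47
Step 3: prey: 21+6-39=0; pred: 47+29-18=58
Step 4: prey: 0+0-0=0; pred: 58+0-23=35
Step 5: prey: 0+0-0=0; pred: 35+0-14=21
Step 6: prey: 0+0-0=0; pred: 21+0-8=13
Step 7: prey: 0+0-0=0; pred: 13+0-5=8

Answer: 0 8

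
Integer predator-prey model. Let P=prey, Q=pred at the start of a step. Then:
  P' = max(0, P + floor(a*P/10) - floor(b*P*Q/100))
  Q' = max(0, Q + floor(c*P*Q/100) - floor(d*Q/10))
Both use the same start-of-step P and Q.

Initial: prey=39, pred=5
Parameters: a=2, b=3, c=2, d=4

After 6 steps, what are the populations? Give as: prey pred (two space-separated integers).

Step 1: prey: 39+7-5=41; pred: 5+3-2=6
Step 2: prey: 41+8-7=42; pred: 6+4-2=8
Step 3: prey: 42+8-10=40; pred: 8+6-3=11
Step 4: prey: 40+8-13=35; pred: 11+8-4=15
Step 5: prey: 35+7-15=27; pred: 15+10-6=19
Step 6: prey: 27+5-15=17; pred: 19+10-7=22

Answer: 17 22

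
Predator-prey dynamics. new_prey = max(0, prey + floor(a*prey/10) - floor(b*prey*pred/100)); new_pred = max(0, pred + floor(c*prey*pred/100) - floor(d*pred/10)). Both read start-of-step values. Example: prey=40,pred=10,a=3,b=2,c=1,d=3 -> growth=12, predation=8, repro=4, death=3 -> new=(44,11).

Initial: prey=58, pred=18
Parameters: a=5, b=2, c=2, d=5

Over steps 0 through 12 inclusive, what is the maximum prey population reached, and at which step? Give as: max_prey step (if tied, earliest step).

Answer: 67 1

Derivation:
Step 1: prey: 58+29-20=67; pred: 18+20-9=29
Step 2: prey: 67+33-38=62; pred: 29+38-14=53
Step 3: prey: 62+31-65=28; pred: 53+65-26=92
Step 4: prey: 28+14-51=0; pred: 92+51-46=97
Step 5: prey: 0+0-0=0; pred: 97+0-48=49
Step 6: prey: 0+0-0=0; pred: 49+0-24=25
Step 7: prey: 0+0-0=0; pred: 25+0-12=13
Step 8: prey: 0+0-0=0; pred: 13+0-6=7
Step 9: prey: 0+0-0=0; pred: 7+0-3=4
Step 10: prey: 0+0-0=0; pred: 4+0-2=2
Step 11: prey: 0+0-0=0; pred: 2+0-1=1
Step 12: prey: 0+0-0=0; pred: 1+0-0=1
Max prey = 67 at step 1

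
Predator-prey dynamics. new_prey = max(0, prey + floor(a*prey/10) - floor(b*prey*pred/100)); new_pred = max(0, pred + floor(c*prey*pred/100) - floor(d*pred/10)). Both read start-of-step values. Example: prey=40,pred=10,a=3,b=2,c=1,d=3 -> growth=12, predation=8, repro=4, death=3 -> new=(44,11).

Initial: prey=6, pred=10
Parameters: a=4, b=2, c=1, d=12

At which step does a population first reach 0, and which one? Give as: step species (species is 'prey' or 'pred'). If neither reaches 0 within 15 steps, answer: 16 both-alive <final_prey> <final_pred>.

Answer: 1 pred

Derivation:
Step 1: prey: 6+2-1=7; pred: 10+0-12=0
First extinction: pred at step 1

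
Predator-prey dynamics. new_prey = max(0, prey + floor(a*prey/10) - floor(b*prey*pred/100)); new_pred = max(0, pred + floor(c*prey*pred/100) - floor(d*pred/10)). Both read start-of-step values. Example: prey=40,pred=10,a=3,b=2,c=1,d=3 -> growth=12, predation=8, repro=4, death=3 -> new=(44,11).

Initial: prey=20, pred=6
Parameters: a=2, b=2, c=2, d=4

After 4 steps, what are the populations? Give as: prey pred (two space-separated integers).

Answer: 28 7

Derivation:
Step 1: prey: 20+4-2=22; pred: 6+2-2=6
Step 2: prey: 22+4-2=24; pred: 6+2-2=6
Step 3: prey: 24+4-2=26; pred: 6+2-2=6
Step 4: prey: 26+5-3=28; pred: 6+3-2=7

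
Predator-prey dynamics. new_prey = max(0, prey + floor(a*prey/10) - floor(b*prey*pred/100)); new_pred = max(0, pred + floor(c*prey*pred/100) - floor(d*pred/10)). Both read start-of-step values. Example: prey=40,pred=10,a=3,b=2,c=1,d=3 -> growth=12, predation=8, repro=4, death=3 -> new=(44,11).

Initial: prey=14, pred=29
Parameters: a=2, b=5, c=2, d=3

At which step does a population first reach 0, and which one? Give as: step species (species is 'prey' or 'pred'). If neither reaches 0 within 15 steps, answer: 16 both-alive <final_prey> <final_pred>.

Answer: 1 prey

Derivation:
Step 1: prey: 14+2-20=0; pred: 29+8-8=29
First extinction: prey at step 1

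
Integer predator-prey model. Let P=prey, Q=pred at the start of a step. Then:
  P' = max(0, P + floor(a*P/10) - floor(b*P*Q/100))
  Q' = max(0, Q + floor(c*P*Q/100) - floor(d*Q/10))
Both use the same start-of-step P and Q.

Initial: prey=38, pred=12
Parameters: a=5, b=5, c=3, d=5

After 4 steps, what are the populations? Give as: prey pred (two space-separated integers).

Answer: 0 16

Derivation:
Step 1: prey: 38+19-22=35; pred: 12+13-6=19
Step 2: prey: 35+17-33=19; pred: 19+19-9=29
Step 3: prey: 19+9-27=1; pred: 29+16-14=31
Step 4: prey: 1+0-1=0; pred: 31+0-15=16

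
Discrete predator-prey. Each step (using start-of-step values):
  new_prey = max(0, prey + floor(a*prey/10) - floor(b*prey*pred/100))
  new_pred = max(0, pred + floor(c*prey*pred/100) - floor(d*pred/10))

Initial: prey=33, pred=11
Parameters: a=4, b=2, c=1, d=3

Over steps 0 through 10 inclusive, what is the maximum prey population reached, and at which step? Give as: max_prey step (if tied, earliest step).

Answer: 64 5

Derivation:
Step 1: prey: 33+13-7=39; pred: 11+3-3=11
Step 2: prey: 39+15-8=46; pred: 11+4-3=12
Step 3: prey: 46+18-11=53; pred: 12+5-3=14
Step 4: prey: 53+21-14=60; pred: 14+7-4=17
Step 5: prey: 60+24-20=64; pred: 17+10-5=22
Step 6: prey: 64+25-28=61; pred: 22+14-6=30
Step 7: prey: 61+24-36=49; pred: 30+18-9=39
Step 8: prey: 49+19-38=30; pred: 39+19-11=47
Step 9: prey: 30+12-28=14; pred: 47+14-14=47
Step 10: prey: 14+5-13=6; pred: 47+6-14=39
Max prey = 64 at step 5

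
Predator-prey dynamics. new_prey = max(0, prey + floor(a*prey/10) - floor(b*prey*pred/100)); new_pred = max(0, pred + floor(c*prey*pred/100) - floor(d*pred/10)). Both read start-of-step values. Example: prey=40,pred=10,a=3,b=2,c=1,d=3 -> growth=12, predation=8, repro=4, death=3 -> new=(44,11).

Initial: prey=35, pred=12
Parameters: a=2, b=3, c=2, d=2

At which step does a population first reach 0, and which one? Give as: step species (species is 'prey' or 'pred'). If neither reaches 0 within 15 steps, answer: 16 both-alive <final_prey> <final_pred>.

Answer: 16 both-alive 1 4

Derivation:
Step 1: prey: 35+7-12=30; pred: 12+8-2=18
Step 2: prey: 30+6-16=20; pred: 18+10-3=25
Step 3: prey: 20+4-15=9; pred: 25+10-5=30
Step 4: prey: 9+1-8=2; pred: 30+5-6=29
Step 5: prey: 2+0-1=1; pred: 29+1-5=25
Step 6: prey: 1+0-0=1; pred: 25+0-5=20
Step 7: prey: 1+0-0=1; pred: 20+0-4=16
Step 8: prey: 1+0-0=1; pred: 16+0-3=13
Step 9: prey: 1+0-0=1; pred: 13+0-2=11
Step 10: prey: 1+0-0=1; pred: 11+0-2=9
Step 11: prey: 1+0-0=1; pred: 9+0-1=8
Step 12: prey: 1+0-0=1; pred: 8+0-1=7
Step 13: prey: 1+0-0=1; pred: 7+0-1=6
Step 14: prey: 1+0-0=1; pred: 6+0-1=5
Step 15: prey: 1+0-0=1; pred: 5+0-1=4
No extinction within 15 steps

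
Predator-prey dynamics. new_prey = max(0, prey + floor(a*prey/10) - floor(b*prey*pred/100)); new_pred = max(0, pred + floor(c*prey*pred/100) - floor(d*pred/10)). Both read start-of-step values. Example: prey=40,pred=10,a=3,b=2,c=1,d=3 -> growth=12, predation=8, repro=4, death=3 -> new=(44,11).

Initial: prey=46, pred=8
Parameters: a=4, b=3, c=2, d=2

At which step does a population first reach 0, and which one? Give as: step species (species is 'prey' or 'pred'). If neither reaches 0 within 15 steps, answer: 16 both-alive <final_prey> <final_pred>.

Step 1: prey: 46+18-11=53; pred: 8+7-1=14
Step 2: prey: 53+21-22=52; pred: 14+14-2=26
Step 3: prey: 52+20-40=32; pred: 26+27-5=48
Step 4: prey: 32+12-46=0; pred: 48+30-9=69
First extinction: prey at step 4

Answer: 4 prey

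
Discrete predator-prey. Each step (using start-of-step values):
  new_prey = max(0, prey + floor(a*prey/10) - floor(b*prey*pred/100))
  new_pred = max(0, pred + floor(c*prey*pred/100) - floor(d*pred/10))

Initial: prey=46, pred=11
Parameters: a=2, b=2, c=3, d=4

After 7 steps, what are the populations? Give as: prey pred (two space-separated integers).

Step 1: prey: 46+9-10=45; pred: 11+15-4=22
Step 2: prey: 45+9-19=35; pred: 22+29-8=43
Step 3: prey: 35+7-30=12; pred: 43+45-17=71
Step 4: prey: 12+2-17=0; pred: 71+25-28=68
Step 5: prey: 0+0-0=0; pred: 68+0-27=41
Step 6: prey: 0+0-0=0; pred: 41+0-16=25
Step 7: prey: 0+0-0=0; pred: 25+0-10=15

Answer: 0 15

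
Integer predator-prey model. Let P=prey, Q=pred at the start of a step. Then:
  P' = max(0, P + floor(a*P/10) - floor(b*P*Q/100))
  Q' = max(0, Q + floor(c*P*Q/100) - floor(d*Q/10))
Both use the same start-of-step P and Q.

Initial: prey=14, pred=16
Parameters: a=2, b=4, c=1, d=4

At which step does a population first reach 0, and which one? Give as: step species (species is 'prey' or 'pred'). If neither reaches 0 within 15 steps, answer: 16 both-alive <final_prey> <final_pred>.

Answer: 16 both-alive 24 2

Derivation:
Step 1: prey: 14+2-8=8; pred: 16+2-6=12
Step 2: prey: 8+1-3=6; pred: 12+0-4=8
Step 3: prey: 6+1-1=6; pred: 8+0-3=5
Step 4: prey: 6+1-1=6; pred: 5+0-2=3
Step 5: prey: 6+1-0=7; pred: 3+0-1=2
Step 6: prey: 7+1-0=8; pred: 2+0-0=2
Step 7: prey: 8+1-0=9; pred: 2+0-0=2
Step 8: prey: 9+1-0=10; pred: 2+0-0=2
Step 9: prey: 10+2-0=12; pred: 2+0-0=2
Step 10: prey: 12+2-0=14; pred: 2+0-0=2
Step 11: prey: 14+2-1=15; pred: 2+0-0=2
Step 12: prey: 15+3-1=17; pred: 2+0-0=2
Step 13: prey: 17+3-1=19; pred: 2+0-0=2
Step 14: prey: 19+3-1=21; pred: 2+0-0=2
Step 15: prey: 21+4-1=24; pred: 2+0-0=2
No extinction within 15 steps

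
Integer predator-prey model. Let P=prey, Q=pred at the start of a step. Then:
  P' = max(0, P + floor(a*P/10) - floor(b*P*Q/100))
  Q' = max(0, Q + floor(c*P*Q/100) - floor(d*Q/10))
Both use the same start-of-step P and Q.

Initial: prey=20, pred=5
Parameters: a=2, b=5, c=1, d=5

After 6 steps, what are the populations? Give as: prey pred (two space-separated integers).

Answer: 31 1

Derivation:
Step 1: prey: 20+4-5=19; pred: 5+1-2=4
Step 2: prey: 19+3-3=19; pred: 4+0-2=2
Step 3: prey: 19+3-1=21; pred: 2+0-1=1
Step 4: prey: 21+4-1=24; pred: 1+0-0=1
Step 5: prey: 24+4-1=27; pred: 1+0-0=1
Step 6: prey: 27+5-1=31; pred: 1+0-0=1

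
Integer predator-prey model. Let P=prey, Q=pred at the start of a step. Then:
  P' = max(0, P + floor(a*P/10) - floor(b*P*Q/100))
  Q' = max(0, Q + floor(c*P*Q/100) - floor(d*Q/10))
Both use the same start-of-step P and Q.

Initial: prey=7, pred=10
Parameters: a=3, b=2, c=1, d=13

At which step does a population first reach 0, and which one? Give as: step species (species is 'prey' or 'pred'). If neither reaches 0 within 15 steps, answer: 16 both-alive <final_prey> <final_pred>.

Answer: 1 pred

Derivation:
Step 1: prey: 7+2-1=8; pred: 10+0-13=0
First extinction: pred at step 1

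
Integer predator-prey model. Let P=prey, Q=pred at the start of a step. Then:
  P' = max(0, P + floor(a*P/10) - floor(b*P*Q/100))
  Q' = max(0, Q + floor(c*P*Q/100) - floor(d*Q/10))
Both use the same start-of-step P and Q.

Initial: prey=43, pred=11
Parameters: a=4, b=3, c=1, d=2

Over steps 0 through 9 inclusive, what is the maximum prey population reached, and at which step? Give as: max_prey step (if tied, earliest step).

Answer: 47 2

Derivation:
Step 1: prey: 43+17-14=46; pred: 11+4-2=13
Step 2: prey: 46+18-17=47; pred: 13+5-2=16
Step 3: prey: 47+18-22=43; pred: 16+7-3=20
Step 4: prey: 43+17-25=35; pred: 20+8-4=24
Step 5: prey: 35+14-25=24; pred: 24+8-4=28
Step 6: prey: 24+9-20=13; pred: 28+6-5=29
Step 7: prey: 13+5-11=7; pred: 29+3-5=27
Step 8: prey: 7+2-5=4; pred: 27+1-5=23
Step 9: prey: 4+1-2=3; pred: 23+0-4=19
Max prey = 47 at step 2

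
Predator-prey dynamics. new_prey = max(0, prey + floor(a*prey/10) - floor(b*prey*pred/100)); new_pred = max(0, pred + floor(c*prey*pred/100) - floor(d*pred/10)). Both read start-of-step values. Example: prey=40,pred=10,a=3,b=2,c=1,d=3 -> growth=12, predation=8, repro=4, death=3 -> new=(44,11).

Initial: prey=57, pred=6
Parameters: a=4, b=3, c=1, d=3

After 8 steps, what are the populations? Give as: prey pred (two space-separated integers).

Step 1: prey: 57+22-10=69; pred: 6+3-1=8
Step 2: prey: 69+27-16=80; pred: 8+5-2=11
Step 3: prey: 80+32-26=86; pred: 11+8-3=16
Step 4: prey: 86+34-41=79; pred: 16+13-4=25
Step 5: prey: 79+31-59=51; pred: 25+19-7=37
Step 6: prey: 51+20-56=15; pred: 37+18-11=44
Step 7: prey: 15+6-19=2; pred: 44+6-13=37
Step 8: prey: 2+0-2=0; pred: 37+0-11=26

Answer: 0 26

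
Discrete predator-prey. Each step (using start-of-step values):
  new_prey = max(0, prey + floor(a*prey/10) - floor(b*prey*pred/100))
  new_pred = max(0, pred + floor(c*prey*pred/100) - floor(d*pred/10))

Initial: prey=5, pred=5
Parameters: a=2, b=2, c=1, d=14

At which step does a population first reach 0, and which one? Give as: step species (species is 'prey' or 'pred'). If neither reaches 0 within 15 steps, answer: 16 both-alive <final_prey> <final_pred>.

Step 1: prey: 5+1-0=6; pred: 5+0-7=0
First extinction: pred at step 1

Answer: 1 pred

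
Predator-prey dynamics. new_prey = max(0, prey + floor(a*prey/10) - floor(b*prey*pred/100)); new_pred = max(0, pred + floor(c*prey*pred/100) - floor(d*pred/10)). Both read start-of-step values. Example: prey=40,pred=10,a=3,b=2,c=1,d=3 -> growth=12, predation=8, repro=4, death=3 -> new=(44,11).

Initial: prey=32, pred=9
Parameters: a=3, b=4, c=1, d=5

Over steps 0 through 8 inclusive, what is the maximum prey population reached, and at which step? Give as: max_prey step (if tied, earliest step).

Answer: 72 8

Derivation:
Step 1: prey: 32+9-11=30; pred: 9+2-4=7
Step 2: prey: 30+9-8=31; pred: 7+2-3=6
Step 3: prey: 31+9-7=33; pred: 6+1-3=4
Step 4: prey: 33+9-5=37; pred: 4+1-2=3
Step 5: prey: 37+11-4=44; pred: 3+1-1=3
Step 6: prey: 44+13-5=52; pred: 3+1-1=3
Step 7: prey: 52+15-6=61; pred: 3+1-1=3
Step 8: prey: 61+18-7=72; pred: 3+1-1=3
Max prey = 72 at step 8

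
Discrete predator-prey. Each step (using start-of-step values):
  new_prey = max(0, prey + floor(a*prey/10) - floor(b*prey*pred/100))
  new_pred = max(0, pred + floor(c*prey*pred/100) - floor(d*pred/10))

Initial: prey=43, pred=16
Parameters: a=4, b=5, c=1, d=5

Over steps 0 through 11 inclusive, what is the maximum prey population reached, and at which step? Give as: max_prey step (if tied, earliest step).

Step 1: prey: 43+17-34=26; pred: 16+6-8=14
Step 2: prey: 26+10-18=18; pred: 14+3-7=10
Step 3: prey: 18+7-9=16; pred: 10+1-5=6
Step 4: prey: 16+6-4=18; pred: 6+0-3=3
Step 5: prey: 18+7-2=23; pred: 3+0-1=2
Step 6: prey: 23+9-2=30; pred: 2+0-1=1
Step 7: prey: 30+12-1=41; pred: 1+0-0=1
Step 8: prey: 41+16-2=55; pred: 1+0-0=1
Step 9: prey: 55+22-2=75; pred: 1+0-0=1
Step 10: prey: 75+30-3=102; pred: 1+0-0=1
Step 11: prey: 102+40-5=137; pred: 1+1-0=2
Max prey = 137 at step 11

Answer: 137 11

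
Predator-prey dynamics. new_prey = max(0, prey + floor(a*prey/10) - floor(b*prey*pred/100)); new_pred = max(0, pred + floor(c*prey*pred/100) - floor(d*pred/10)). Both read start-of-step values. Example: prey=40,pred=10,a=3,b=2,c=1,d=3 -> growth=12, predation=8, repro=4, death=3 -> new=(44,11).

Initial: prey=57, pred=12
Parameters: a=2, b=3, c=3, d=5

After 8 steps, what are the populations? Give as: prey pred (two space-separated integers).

Answer: 0 2

Derivation:
Step 1: prey: 57+11-20=48; pred: 12+20-6=26
Step 2: prey: 48+9-37=20; pred: 26+37-13=50
Step 3: prey: 20+4-30=0; pred: 50+30-25=55
Step 4: prey: 0+0-0=0; pred: 55+0-27=28
Step 5: prey: 0+0-0=0; pred: 28+0-14=14
Step 6: prey: 0+0-0=0; pred: 14+0-7=7
Step 7: prey: 0+0-0=0; pred: 7+0-3=4
Step 8: prey: 0+0-0=0; pred: 4+0-2=2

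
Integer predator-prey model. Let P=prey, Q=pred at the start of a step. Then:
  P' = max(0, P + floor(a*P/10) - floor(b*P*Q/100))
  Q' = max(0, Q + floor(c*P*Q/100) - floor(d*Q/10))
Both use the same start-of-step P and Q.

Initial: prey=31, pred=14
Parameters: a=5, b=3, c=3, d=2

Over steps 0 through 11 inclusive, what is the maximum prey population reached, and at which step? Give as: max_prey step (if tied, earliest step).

Answer: 33 1

Derivation:
Step 1: prey: 31+15-13=33; pred: 14+13-2=25
Step 2: prey: 33+16-24=25; pred: 25+24-5=44
Step 3: prey: 25+12-33=4; pred: 44+33-8=69
Step 4: prey: 4+2-8=0; pred: 69+8-13=64
Step 5: prey: 0+0-0=0; pred: 64+0-12=52
Step 6: prey: 0+0-0=0; pred: 52+0-10=42
Step 7: prey: 0+0-0=0; pred: 42+0-8=34
Step 8: prey: 0+0-0=0; pred: 34+0-6=28
Step 9: prey: 0+0-0=0; pred: 28+0-5=23
Step 10: prey: 0+0-0=0; pred: 23+0-4=19
Step 11: prey: 0+0-0=0; pred: 19+0-3=16
Max prey = 33 at step 1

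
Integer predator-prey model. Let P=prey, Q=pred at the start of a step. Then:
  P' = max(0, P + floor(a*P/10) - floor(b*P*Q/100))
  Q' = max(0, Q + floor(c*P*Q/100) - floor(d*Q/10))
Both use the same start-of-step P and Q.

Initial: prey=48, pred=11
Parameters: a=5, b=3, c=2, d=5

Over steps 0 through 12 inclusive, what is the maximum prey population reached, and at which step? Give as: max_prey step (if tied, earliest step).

Answer: 58 2

Derivation:
Step 1: prey: 48+24-15=57; pred: 11+10-5=16
Step 2: prey: 57+28-27=58; pred: 16+18-8=26
Step 3: prey: 58+29-45=42; pred: 26+30-13=43
Step 4: prey: 42+21-54=9; pred: 43+36-21=58
Step 5: prey: 9+4-15=0; pred: 58+10-29=39
Step 6: prey: 0+0-0=0; pred: 39+0-19=20
Step 7: prey: 0+0-0=0; pred: 20+0-10=10
Step 8: prey: 0+0-0=0; pred: 10+0-5=5
Step 9: prey: 0+0-0=0; pred: 5+0-2=3
Step 10: prey: 0+0-0=0; pred: 3+0-1=2
Step 11: prey: 0+0-0=0; pred: 2+0-1=1
Step 12: prey: 0+0-0=0; pred: 1+0-0=1
Max prey = 58 at step 2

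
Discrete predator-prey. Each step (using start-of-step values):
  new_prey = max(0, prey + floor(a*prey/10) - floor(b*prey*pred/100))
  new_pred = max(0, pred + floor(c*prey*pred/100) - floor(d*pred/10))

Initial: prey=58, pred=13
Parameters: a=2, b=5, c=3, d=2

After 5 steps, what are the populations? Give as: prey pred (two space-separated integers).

Step 1: prey: 58+11-37=32; pred: 13+22-2=33
Step 2: prey: 32+6-52=0; pred: 33+31-6=58
Step 3: prey: 0+0-0=0; pred: 58+0-11=47
Step 4: prey: 0+0-0=0; pred: 47+0-9=38
Step 5: prey: 0+0-0=0; pred: 38+0-7=31

Answer: 0 31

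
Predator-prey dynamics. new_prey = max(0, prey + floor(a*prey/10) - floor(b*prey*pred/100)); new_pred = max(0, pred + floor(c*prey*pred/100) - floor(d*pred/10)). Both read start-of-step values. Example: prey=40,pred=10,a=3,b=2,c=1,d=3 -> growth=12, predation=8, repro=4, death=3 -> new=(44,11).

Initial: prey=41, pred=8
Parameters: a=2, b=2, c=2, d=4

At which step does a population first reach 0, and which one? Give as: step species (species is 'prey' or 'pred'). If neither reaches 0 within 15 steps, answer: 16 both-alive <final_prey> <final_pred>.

Answer: 16 both-alive 2 2

Derivation:
Step 1: prey: 41+8-6=43; pred: 8+6-3=11
Step 2: prey: 43+8-9=42; pred: 11+9-4=16
Step 3: prey: 42+8-13=37; pred: 16+13-6=23
Step 4: prey: 37+7-17=27; pred: 23+17-9=31
Step 5: prey: 27+5-16=16; pred: 31+16-12=35
Step 6: prey: 16+3-11=8; pred: 35+11-14=32
Step 7: prey: 8+1-5=4; pred: 32+5-12=25
Step 8: prey: 4+0-2=2; pred: 25+2-10=17
Step 9: prey: 2+0-0=2; pred: 17+0-6=11
Step 10: prey: 2+0-0=2; pred: 11+0-4=7
Step 11: prey: 2+0-0=2; pred: 7+0-2=5
Step 12: prey: 2+0-0=2; pred: 5+0-2=3
Step 13: prey: 2+0-0=2; pred: 3+0-1=2
Step 14: prey: 2+0-0=2; pred: 2+0-0=2
Steps 15-15: state stable at prey=2, pred=2 (no change)
No extinction within 15 steps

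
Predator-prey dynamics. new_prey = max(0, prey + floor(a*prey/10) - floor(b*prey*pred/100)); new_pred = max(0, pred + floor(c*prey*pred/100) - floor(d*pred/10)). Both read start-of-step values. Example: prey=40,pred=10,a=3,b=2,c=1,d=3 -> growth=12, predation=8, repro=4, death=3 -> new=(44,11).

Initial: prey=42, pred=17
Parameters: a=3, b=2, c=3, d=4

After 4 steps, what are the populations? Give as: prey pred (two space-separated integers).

Answer: 0 58

Derivation:
Step 1: prey: 42+12-14=40; pred: 17+21-6=32
Step 2: prey: 40+12-25=27; pred: 32+38-12=58
Step 3: prey: 27+8-31=4; pred: 58+46-23=81
Step 4: prey: 4+1-6=0; pred: 81+9-32=58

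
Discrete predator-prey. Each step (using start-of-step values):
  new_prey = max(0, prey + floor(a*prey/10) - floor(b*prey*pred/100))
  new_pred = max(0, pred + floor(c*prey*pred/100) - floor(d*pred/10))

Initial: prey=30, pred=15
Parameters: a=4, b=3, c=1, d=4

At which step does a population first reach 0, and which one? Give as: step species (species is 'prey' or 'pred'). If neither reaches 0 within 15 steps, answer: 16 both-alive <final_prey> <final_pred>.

Answer: 16 both-alive 21 24

Derivation:
Step 1: prey: 30+12-13=29; pred: 15+4-6=13
Step 2: prey: 29+11-11=29; pred: 13+3-5=11
Step 3: prey: 29+11-9=31; pred: 11+3-4=10
Step 4: prey: 31+12-9=34; pred: 10+3-4=9
Step 5: prey: 34+13-9=38; pred: 9+3-3=9
Step 6: prey: 38+15-10=43; pred: 9+3-3=9
Step 7: prey: 43+17-11=49; pred: 9+3-3=9
Step 8: prey: 49+19-13=55; pred: 9+4-3=10
Step 9: prey: 55+22-16=61; pred: 10+5-4=11
Step 10: prey: 61+24-20=65; pred: 11+6-4=13
Step 11: prey: 65+26-25=66; pred: 13+8-5=16
Step 12: prey: 66+26-31=61; pred: 16+10-6=20
Step 13: prey: 61+24-36=49; pred: 20+12-8=24
Step 14: prey: 49+19-35=33; pred: 24+11-9=26
Step 15: prey: 33+13-25=21; pred: 26+8-10=24
No extinction within 15 steps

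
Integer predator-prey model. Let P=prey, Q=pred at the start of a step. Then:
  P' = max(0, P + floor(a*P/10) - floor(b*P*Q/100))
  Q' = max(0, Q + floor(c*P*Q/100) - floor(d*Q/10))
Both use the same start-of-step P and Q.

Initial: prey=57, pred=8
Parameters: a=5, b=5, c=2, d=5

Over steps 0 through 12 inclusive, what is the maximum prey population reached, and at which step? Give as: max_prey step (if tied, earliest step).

Step 1: prey: 57+28-22=63; pred: 8+9-4=13
Step 2: prey: 63+31-40=54; pred: 13+16-6=23
Step 3: prey: 54+27-62=19; pred: 23+24-11=36
Step 4: prey: 19+9-34=0; pred: 36+13-18=31
Step 5: prey: 0+0-0=0; pred: 31+0-15=16
Step 6: prey: 0+0-0=0; pred: 16+0-8=8
Step 7: prey: 0+0-0=0; pred: 8+0-4=4
Step 8: prey: 0+0-0=0; pred: 4+0-2=2
Step 9: prey: 0+0-0=0; pred: 2+0-1=1
Step 10: prey: 0+0-0=0; pred: 1+0-0=1
Step 11: prey: 0+0-0=0; pred: 1+0-0=1
Step 12: prey: 0+0-0=0; pred: 1+0-0=1
Max prey = 63 at step 1

Answer: 63 1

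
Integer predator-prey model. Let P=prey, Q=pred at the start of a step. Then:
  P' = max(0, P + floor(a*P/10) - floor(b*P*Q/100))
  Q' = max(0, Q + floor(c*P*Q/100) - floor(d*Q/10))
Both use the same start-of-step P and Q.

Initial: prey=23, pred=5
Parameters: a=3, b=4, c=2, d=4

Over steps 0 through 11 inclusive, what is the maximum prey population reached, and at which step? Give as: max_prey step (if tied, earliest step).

Answer: 36 6

Derivation:
Step 1: prey: 23+6-4=25; pred: 5+2-2=5
Step 2: prey: 25+7-5=27; pred: 5+2-2=5
Step 3: prey: 27+8-5=30; pred: 5+2-2=5
Step 4: prey: 30+9-6=33; pred: 5+3-2=6
Step 5: prey: 33+9-7=35; pred: 6+3-2=7
Step 6: prey: 35+10-9=36; pred: 7+4-2=9
Step 7: prey: 36+10-12=34; pred: 9+6-3=12
Step 8: prey: 34+10-16=28; pred: 12+8-4=16
Step 9: prey: 28+8-17=19; pred: 16+8-6=18
Step 10: prey: 19+5-13=11; pred: 18+6-7=17
Step 11: prey: 11+3-7=7; pred: 17+3-6=14
Max prey = 36 at step 6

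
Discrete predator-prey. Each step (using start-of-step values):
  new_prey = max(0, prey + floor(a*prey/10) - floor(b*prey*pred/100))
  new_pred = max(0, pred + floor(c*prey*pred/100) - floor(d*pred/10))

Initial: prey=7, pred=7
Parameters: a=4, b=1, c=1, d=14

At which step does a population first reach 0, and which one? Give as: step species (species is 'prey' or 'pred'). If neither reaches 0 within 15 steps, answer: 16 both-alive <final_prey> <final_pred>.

Answer: 1 pred

Derivation:
Step 1: prey: 7+2-0=9; pred: 7+0-9=0
First extinction: pred at step 1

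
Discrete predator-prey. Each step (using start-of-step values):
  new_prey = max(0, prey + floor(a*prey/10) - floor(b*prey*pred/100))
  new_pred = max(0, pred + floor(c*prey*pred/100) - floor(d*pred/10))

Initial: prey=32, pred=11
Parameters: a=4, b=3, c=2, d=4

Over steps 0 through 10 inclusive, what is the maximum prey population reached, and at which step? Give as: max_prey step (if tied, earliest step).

Answer: 34 1

Derivation:
Step 1: prey: 32+12-10=34; pred: 11+7-4=14
Step 2: prey: 34+13-14=33; pred: 14+9-5=18
Step 3: prey: 33+13-17=29; pred: 18+11-7=22
Step 4: prey: 29+11-19=21; pred: 22+12-8=26
Step 5: prey: 21+8-16=13; pred: 26+10-10=26
Step 6: prey: 13+5-10=8; pred: 26+6-10=22
Step 7: prey: 8+3-5=6; pred: 22+3-8=17
Step 8: prey: 6+2-3=5; pred: 17+2-6=13
Step 9: prey: 5+2-1=6; pred: 13+1-5=9
Step 10: prey: 6+2-1=7; pred: 9+1-3=7
Max prey = 34 at step 1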